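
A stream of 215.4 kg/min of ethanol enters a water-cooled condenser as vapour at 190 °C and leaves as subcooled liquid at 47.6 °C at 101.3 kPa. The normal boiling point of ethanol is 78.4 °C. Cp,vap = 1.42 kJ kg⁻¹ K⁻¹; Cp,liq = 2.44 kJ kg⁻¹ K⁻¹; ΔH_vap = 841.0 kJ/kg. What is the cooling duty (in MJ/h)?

vapour 190→78.4 °C: -158.47 kJ/kg
condensation at 78.4 °C: -841 kJ/kg
liquid 78.4→47.6 °C: -75.152 kJ/kg
Δh = -158.47 + -841 + -75.152 = -1074.6 kJ/kg
Q = ṁ·Δh = 215.4 kg/min × -1074.6 kJ/kg = -231470 kJ/min
|Q| = 3857.9 kW = 13888 MJ/h

Q_c = 13900 MJ/h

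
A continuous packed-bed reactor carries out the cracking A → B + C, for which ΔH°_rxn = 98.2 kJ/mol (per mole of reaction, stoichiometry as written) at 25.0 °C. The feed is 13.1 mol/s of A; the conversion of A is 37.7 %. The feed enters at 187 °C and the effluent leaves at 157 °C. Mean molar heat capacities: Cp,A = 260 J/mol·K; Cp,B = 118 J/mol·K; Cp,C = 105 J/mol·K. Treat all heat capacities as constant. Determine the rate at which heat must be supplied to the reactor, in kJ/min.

Q_in = 21500 kJ/min

Extent of reaction ξ = 0.377 × 13.1 = 4.9387 mol/s
Reaction term: ξ·ΔH°_rxn = 4.9387 × 98.2 = 484.98 kJ/s
Sensible, feed 187→25 °C: -551.77 kJ/s
Outlet flows (mol/s): A 8.1613, B 4.9387, C 4.9387
Sensible, products 25→157 °C: 425.47 kJ/s
Q = ΔH = 358.68 kJ/s = 358.68 kW
Heat supplied = 21521 kJ/min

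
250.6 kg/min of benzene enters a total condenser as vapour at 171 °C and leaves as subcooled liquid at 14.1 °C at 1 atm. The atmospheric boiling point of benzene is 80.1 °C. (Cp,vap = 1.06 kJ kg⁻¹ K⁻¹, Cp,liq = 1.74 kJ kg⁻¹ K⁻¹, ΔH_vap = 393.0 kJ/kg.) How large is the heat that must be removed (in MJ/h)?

Q_c = 9080 MJ/h

vapour 171→80.1 °C: -96.354 kJ/kg
condensation at 80.1 °C: -393 kJ/kg
liquid 80.1→14.1 °C: -114.84 kJ/kg
Δh = -96.354 + -393 + -114.84 = -604.19 kJ/kg
Q = ṁ·Δh = 250.6 kg/min × -604.19 kJ/kg = -151410 kJ/min
|Q| = 2523.5 kW = 9084.7 MJ/h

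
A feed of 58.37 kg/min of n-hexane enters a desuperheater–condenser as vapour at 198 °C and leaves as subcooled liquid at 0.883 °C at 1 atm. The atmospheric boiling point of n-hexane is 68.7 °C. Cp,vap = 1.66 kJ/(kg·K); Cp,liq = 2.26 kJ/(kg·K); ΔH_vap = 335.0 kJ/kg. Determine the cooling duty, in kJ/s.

Q_c = 684 kJ/s

vapour 198→68.7 °C: -214.64 kJ/kg
condensation at 68.7 °C: -335 kJ/kg
liquid 68.7→0.883 °C: -153.27 kJ/kg
Δh = -214.64 + -335 + -153.27 = -702.9 kJ/kg
Q = ṁ·Δh = 58.37 kg/min × -702.9 kJ/kg = -41029 kJ/min
|Q| = 683.81 kW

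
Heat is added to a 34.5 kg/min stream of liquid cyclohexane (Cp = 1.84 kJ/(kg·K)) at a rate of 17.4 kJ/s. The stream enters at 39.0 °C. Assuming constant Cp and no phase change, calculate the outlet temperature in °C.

Q = 17.4 kJ/s = 1044 kJ/min
ΔT = Q/(ṁ·Cp) = 1044/(34.5×1.84) = 16.446 K
T_out = 39.0 + 16.446 = 55.446 °C

T_out = 55.4 °C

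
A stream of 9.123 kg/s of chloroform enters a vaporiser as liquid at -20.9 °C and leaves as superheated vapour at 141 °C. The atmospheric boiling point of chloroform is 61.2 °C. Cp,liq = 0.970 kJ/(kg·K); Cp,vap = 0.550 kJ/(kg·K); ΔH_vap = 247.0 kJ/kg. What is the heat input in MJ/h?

Q = 12200 MJ/h

liquid -20.9→61.2 °C: 79.637 kJ/kg
vaporisation at 61.2 °C: 247 kJ/kg
vapour 61.2→141 °C: 43.89 kJ/kg
Δh = 79.637 + 247 + 43.89 = 370.53 kJ/kg
Q = ṁ·Δh = 9.123 kg/s × 370.53 kJ/kg = 3380.3 kJ/s
|Q| = 3380.3 kW = 12169 MJ/h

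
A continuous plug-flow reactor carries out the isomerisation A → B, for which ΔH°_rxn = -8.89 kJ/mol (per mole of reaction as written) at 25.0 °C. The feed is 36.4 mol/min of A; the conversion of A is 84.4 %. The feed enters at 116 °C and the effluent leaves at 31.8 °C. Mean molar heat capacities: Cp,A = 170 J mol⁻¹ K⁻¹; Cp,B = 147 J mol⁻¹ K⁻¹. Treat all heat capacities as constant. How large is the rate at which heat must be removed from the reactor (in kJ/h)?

Extent of reaction ξ = 0.844 × 36.4 = 30.722 mol/min
Reaction term: ξ·ΔH°_rxn = 30.722 × -8.89 = -273.12 kJ/min
Sensible, feed 116→25 °C: -563.11 kJ/min
Outlet flows (mol/min): A 5.6784, B 30.722
Sensible, products 25→31.8 °C: 37.274 kJ/min
Q = ΔH = -798.95 kJ/min = -13.316 kW
Heat removed = 47937 kJ/h

Q_out = 47900 kJ/h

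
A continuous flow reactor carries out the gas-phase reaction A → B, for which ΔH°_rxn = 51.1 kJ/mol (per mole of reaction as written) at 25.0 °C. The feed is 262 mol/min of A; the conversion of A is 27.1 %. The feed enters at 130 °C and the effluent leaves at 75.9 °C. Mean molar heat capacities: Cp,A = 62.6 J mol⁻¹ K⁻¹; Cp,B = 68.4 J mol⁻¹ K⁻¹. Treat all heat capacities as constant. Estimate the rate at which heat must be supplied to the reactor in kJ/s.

Q_in = 46.0 kJ/s

Extent of reaction ξ = 0.271 × 262 = 71.002 mol/min
Reaction term: ξ·ΔH°_rxn = 71.002 × 51.1 = 3628.2 kJ/min
Sensible, feed 130→25 °C: -1722.1 kJ/min
Outlet flows (mol/min): A 191, B 71.002
Sensible, products 25→75.9 °C: 855.78 kJ/min
Q = ΔH = 2761.9 kJ/min = 46.031 kW
Heat supplied = 46.031 kJ/s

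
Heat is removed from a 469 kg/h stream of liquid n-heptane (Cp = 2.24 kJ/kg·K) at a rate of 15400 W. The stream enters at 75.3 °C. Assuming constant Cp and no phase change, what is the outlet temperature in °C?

T_out = 22.5 °C

Q = 15400 W = 55440 kJ/h
ΔT = Q/(ṁ·Cp) = 55440/(469×2.24) = 52.772 K
T_out = 75.3 − 52.772 = 22.528 °C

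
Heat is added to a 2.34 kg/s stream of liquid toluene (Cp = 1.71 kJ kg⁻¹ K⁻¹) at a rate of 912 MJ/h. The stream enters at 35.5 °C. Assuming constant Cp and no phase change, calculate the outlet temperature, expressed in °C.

Q = 912 MJ/h = 253.33 kJ/s
ΔT = Q/(ṁ·Cp) = 253.33/(2.34×1.71) = 63.311 K
T_out = 35.5 + 63.311 = 98.811 °C

T_out = 98.8 °C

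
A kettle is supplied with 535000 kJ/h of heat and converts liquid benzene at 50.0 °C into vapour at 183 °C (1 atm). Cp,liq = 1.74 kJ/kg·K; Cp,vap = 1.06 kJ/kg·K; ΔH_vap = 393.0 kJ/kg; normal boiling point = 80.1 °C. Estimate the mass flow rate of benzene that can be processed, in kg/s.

ṁ = 0.268 kg/s

Δh = 1.74×(80.1−50.0) + 393.0 + 1.06×(183−80.1) = 554.45 kJ/kg
Q = 535000 kJ/h = 148.61 kJ/s = 148.61 kJ/s
ṁ = Q/Δh = 148.61 / 554.45 = 0.26803 kg/s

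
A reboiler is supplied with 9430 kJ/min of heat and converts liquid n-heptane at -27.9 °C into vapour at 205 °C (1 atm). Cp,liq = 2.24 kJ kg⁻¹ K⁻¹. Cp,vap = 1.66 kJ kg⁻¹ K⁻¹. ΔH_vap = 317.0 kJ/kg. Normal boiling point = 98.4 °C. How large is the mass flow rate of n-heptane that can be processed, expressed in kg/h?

Δh = 2.24×(98.4−-27.9) + 317.0 + 1.66×(205−98.4) = 776.87 kJ/kg
Q = 9430 kJ/min = 157.17 kJ/s = 565800 kJ/h
ṁ = Q/Δh = 565800 / 776.87 = 728.31 kg/h

ṁ = 728 kg/h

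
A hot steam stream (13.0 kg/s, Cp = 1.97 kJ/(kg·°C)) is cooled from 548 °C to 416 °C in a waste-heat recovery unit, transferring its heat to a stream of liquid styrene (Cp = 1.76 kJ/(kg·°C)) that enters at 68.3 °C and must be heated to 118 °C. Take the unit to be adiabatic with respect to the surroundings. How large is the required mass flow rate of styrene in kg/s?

Heat released by hot stream: Q = 13.0 × 1.97 × (548 − 416) = 3380.5 kJ/s
Energy balance on cold side (adiabatic exchanger): Q = ṁ_c·Cp_c·(T_c,out − T_c,in)
ṁ_c = 3380.5 / [1.76 × (118 − 68.3)] = 38.647 kg/s

ṁ_c = 38.6 kg/s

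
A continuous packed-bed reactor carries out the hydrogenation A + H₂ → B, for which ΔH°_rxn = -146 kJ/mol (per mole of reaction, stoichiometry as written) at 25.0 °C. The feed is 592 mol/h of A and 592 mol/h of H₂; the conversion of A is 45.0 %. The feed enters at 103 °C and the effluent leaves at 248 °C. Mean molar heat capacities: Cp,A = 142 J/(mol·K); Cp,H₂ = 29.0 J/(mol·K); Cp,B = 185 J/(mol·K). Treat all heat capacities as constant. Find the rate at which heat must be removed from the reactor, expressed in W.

Extent of reaction ξ = 0.450 × 592 = 266.4 mol/h
Reaction term: ξ·ΔH°_rxn = 266.4 × -146 = -38894 kJ/h
Sensible, feed 103→25 °C: -7896.1 kJ/h
Outlet flows (mol/h): A 325.6, H₂ 325.6, B 266.4
Sensible, products 25→248 °C: 23406 kJ/h
Q = ΔH = -23384 kJ/h = -6.4956 kW
Heat removed = 6495.6 W

Q_out = 6500 W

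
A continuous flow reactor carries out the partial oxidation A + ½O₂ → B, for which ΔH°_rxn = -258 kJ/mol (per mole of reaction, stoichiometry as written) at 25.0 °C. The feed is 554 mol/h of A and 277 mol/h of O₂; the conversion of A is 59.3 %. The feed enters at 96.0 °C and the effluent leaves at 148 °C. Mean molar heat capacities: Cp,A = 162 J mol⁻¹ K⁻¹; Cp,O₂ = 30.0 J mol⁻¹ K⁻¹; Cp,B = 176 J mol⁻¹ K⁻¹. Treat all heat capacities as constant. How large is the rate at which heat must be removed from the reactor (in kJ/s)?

Extent of reaction ξ = 0.593 × 554 = 328.52 mol/h
Reaction term: ξ·ΔH°_rxn = 328.52 × -258 = -84759 kJ/h
Sensible, feed 96.0→25 °C: -6962.1 kJ/h
Outlet flows (mol/h): A 225.48, O₂ 112.74, B 328.52
Sensible, products 25→148 °C: 12021 kJ/h
Q = ΔH = -79700 kJ/h = -22.139 kW
Heat removed = 22.139 kJ/s

Q_out = 22.1 kJ/s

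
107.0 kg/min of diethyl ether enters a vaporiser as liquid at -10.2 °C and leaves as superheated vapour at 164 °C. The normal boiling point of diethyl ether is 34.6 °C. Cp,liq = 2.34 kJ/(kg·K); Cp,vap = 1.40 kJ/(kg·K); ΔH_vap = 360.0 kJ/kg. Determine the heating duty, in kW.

Q = 1150 kW

liquid -10.2→34.6 °C: 104.83 kJ/kg
vaporisation at 34.6 °C: 360 kJ/kg
vapour 34.6→164 °C: 181.16 kJ/kg
Δh = 104.83 + 360 + 181.16 = 645.99 kJ/kg
Q = ṁ·Δh = 107.0 kg/min × 645.99 kJ/kg = 69121 kJ/min
|Q| = 1152 kW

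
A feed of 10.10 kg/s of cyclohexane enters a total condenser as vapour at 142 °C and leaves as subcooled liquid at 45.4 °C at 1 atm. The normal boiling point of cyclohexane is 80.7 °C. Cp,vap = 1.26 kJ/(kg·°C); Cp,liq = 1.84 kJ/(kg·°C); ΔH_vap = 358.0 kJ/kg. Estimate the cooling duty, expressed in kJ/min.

Q_c = 303000 kJ/min

vapour 142→80.7 °C: -77.238 kJ/kg
condensation at 80.7 °C: -358 kJ/kg
liquid 80.7→45.4 °C: -64.952 kJ/kg
Δh = -77.238 + -358 + -64.952 = -500.19 kJ/kg
Q = ṁ·Δh = 10.10 kg/s × -500.19 kJ/kg = -5051.9 kJ/s
|Q| = 5051.9 kW = 303120 kJ/min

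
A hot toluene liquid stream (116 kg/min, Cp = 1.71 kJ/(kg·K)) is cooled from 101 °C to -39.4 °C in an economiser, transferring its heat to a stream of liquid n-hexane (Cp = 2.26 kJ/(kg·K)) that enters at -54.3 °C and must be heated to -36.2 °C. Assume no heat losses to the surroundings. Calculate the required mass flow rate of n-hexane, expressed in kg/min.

Heat released by hot stream: Q = 116 × 1.71 × (101 − -39.4) = 27850 kJ/min
Energy balance on cold side (adiabatic exchanger): Q = ṁ_c·Cp_c·(T_c,out − T_c,in)
ṁ_c = 27850 / [2.26 × (-36.2 − -54.3)] = 680.82 kg/min

ṁ_c = 681 kg/min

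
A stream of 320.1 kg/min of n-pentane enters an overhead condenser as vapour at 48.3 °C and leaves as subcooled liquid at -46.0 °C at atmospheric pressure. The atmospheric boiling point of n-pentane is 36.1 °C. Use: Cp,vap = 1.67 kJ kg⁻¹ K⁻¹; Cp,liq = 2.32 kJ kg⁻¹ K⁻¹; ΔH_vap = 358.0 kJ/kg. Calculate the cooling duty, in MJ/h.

vapour 48.3→36.1 °C: -20.374 kJ/kg
condensation at 36.1 °C: -358 kJ/kg
liquid 36.1→-46.0 °C: -190.47 kJ/kg
Δh = -20.374 + -358 + -190.47 = -568.85 kJ/kg
Q = ṁ·Δh = 320.1 kg/min × -568.85 kJ/kg = -182090 kJ/min
|Q| = 3034.8 kW = 10925 MJ/h

Q_c = 10900 MJ/h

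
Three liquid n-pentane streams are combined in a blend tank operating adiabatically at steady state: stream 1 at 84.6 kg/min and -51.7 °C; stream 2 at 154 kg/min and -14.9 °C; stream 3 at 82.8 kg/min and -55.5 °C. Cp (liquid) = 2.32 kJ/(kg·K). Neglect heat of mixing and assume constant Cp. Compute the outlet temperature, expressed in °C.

Energy balance with Q = 0: Σ ṁᵢCp,ᵢ(T_out − Tᵢ) = 0
T_out = Σ ṁᵢCp,ᵢTᵢ / Σ ṁᵢCp,ᵢ
      = -26132 / 745.65 = -35.046 °C

T_out = -35.0 °C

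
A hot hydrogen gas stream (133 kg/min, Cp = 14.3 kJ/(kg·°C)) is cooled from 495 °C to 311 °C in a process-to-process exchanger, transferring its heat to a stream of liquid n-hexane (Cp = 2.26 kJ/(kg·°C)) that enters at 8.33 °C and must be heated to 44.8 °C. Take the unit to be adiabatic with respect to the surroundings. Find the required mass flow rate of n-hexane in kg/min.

Heat released by hot stream: Q = 133 × 14.3 × (495 − 311) = 349950 kJ/min
Energy balance on cold side (adiabatic exchanger): Q = ṁ_c·Cp_c·(T_c,out − T_c,in)
ṁ_c = 349950 / [2.26 × (44.8 − 8.33)] = 4245.8 kg/min

ṁ_c = 4250 kg/min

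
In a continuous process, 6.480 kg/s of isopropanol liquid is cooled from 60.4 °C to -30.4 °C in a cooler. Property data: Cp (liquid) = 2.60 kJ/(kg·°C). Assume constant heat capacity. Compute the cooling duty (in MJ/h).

Q = ṁ·Cp·ΔT = 6.480 × 2.60 × (-30.4 − 60.4) = -1529.8 kJ/s
Cooling duty = 5507.3 MJ/h

Q_c = 5510 MJ/h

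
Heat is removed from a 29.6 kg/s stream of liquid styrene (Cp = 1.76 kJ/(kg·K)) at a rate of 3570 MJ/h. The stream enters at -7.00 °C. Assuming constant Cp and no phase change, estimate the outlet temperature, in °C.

Q = 3570 MJ/h = 991.67 kJ/s
ΔT = Q/(ṁ·Cp) = 991.67/(29.6×1.76) = 19.035 K
T_out = -7.00 − 19.035 = -26.035 °C

T_out = -26.0 °C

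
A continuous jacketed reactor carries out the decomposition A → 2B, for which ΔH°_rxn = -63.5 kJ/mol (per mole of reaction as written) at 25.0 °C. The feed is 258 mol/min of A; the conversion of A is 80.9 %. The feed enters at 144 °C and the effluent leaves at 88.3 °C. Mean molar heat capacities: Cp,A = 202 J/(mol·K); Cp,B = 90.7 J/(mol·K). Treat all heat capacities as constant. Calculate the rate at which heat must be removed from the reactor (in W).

Q_out = 274000 W

Extent of reaction ξ = 0.809 × 258 = 208.72 mol/min
Reaction term: ξ·ΔH°_rxn = 208.72 × -63.5 = -13254 kJ/min
Sensible, feed 144→25 °C: -6201.8 kJ/min
Outlet flows (mol/min): A 49.278, B 417.44
Sensible, products 25→88.3 °C: 3026.8 kJ/min
Q = ΔH = -16429 kJ/min = -273.81 kW
Heat removed = 273810 W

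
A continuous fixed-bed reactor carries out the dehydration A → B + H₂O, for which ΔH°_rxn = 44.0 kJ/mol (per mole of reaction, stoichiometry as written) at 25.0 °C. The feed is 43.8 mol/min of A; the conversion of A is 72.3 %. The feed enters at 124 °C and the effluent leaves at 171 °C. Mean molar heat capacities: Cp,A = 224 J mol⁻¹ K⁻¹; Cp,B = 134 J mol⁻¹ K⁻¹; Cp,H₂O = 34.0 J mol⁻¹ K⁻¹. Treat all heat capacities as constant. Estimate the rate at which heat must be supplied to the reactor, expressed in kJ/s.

Q_in = 26.6 kJ/s

Extent of reaction ξ = 0.723 × 43.8 = 31.667 mol/min
Reaction term: ξ·ΔH°_rxn = 31.667 × 44.0 = 1393.4 kJ/min
Sensible, feed 124→25 °C: -971.31 kJ/min
Outlet flows (mol/min): A 12.133, B 31.667, H₂O 31.667
Sensible, products 25→171 °C: 1173.5 kJ/min
Q = ΔH = 1595.6 kJ/min = 26.593 kW
Heat supplied = 26.593 kJ/s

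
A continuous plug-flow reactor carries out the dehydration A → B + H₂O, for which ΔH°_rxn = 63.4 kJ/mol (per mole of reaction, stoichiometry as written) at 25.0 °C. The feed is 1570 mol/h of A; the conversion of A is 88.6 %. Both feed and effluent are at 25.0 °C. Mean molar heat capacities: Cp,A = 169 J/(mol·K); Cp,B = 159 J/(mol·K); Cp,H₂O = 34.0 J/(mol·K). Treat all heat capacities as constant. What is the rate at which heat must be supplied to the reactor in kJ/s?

Extent of reaction ξ = 0.886 × 1570 = 1391 mol/h
Reaction term: ξ·ΔH°_rxn = 1391 × 63.4 = 88191 kJ/h
Q = ΔH = 88191 kJ/h = 24.497 kW
Heat supplied = 24.497 kJ/s

Q_in = 24.5 kJ/s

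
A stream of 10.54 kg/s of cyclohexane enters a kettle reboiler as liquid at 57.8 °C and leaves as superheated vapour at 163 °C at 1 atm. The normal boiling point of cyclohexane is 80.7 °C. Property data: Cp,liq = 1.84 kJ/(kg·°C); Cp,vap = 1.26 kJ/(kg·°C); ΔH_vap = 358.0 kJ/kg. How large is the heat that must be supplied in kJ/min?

liquid 57.8→80.7 °C: 42.136 kJ/kg
vaporisation at 80.7 °C: 358 kJ/kg
vapour 80.7→163 °C: 103.7 kJ/kg
Δh = 42.136 + 358 + 103.7 = 503.83 kJ/kg
Q = ṁ·Δh = 10.54 kg/s × 503.83 kJ/kg = 5310.4 kJ/s
|Q| = 5310.4 kW = 318620 kJ/min

Q = 319000 kJ/min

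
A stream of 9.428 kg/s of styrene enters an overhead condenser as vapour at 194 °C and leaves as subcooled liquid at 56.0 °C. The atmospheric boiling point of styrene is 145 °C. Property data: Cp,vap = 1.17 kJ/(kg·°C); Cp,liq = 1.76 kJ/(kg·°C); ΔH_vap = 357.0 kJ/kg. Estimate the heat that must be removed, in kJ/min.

vapour 194→145 °C: -57.33 kJ/kg
condensation at 145 °C: -357 kJ/kg
liquid 145→56.0 °C: -156.64 kJ/kg
Δh = -57.33 + -357 + -156.64 = -570.97 kJ/kg
Q = ṁ·Δh = 9.428 kg/s × -570.97 kJ/kg = -5383.1 kJ/s
|Q| = 5383.1 kW = 322990 kJ/min

Q_c = 323000 kJ/min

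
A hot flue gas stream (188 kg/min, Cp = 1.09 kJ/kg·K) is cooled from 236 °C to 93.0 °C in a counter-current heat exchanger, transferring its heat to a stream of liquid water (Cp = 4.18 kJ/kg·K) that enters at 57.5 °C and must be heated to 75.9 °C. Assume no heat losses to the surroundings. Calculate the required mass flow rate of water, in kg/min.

Heat released by hot stream: Q = 188 × 1.09 × (236 − 93.0) = 29304 kJ/min
Energy balance on cold side (adiabatic exchanger): Q = ṁ_c·Cp_c·(T_c,out − T_c,in)
ṁ_c = 29304 / [4.18 × (75.9 − 57.5)] = 381 kg/min

ṁ_c = 381 kg/min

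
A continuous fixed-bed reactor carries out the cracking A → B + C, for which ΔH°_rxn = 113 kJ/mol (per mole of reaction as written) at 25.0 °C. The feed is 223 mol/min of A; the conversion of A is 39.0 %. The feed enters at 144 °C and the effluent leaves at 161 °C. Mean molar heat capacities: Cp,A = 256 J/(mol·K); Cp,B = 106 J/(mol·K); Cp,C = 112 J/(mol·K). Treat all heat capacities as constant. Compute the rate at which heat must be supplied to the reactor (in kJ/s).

Extent of reaction ξ = 0.390 × 223 = 86.97 mol/min
Reaction term: ξ·ΔH°_rxn = 86.97 × 113 = 9827.6 kJ/min
Sensible, feed 144→25 °C: -6793.5 kJ/min
Outlet flows (mol/min): A 136.03, B 86.97, C 86.97
Sensible, products 25→161 °C: 7314.5 kJ/min
Q = ΔH = 10349 kJ/min = 172.48 kW
Heat supplied = 172.48 kJ/s

Q_in = 172 kJ/s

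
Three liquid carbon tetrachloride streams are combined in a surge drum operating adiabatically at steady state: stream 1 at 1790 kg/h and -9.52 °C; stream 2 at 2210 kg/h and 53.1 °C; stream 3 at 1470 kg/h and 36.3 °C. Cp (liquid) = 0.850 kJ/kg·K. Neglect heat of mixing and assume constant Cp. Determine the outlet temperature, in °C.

T_out = 28.1 °C

No heat crosses the boundary, so H_out = H_in.
Σ ṁᵢCp,ᵢTᵢ = 1790×0.850×-9.52 + 2210×0.850×53.1 + 1470×0.850×36.3 = 130620
Σ ṁᵢCp,ᵢ = 1790×0.850 + 2210×0.850 + 1470×0.850 = 4649.5
T_out = 130620 / 4649.5 = 28.093 °C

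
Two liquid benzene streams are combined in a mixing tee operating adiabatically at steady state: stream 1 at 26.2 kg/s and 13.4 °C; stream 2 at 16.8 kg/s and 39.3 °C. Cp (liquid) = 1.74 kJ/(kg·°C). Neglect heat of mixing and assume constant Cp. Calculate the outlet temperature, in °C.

T_out = 23.5 °C

Adiabatic, steady state ⇒ Σ ṁᵢCp,ᵢ(T_out − Tᵢ) = 0
Σ ṁᵢCp,ᵢTᵢ = 26.2×1.74×13.4 + 16.8×1.74×39.3 = 1759.7
Σ ṁᵢCp,ᵢ = 26.2×1.74 + 16.8×1.74 = 74.82
T_out = 1759.7 / 74.82 = 23.519 °C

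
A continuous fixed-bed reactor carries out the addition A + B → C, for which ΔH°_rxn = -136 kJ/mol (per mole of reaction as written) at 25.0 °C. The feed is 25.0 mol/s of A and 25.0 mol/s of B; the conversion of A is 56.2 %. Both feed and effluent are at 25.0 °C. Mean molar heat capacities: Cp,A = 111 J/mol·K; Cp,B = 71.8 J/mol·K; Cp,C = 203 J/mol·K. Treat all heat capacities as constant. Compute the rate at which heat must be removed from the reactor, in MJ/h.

Extent of reaction ξ = 0.562 × 25.0 = 14.05 mol/s
Reaction term: ξ·ΔH°_rxn = 14.05 × -136 = -1910.8 kJ/s
Q = ΔH = -1910.8 kJ/s = -1910.8 kW
Heat removed = 6878.9 MJ/h

Q_out = 6880 MJ/h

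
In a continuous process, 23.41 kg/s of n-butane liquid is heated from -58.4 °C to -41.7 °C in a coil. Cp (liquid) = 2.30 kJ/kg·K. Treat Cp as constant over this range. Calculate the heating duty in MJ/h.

Q = ṁ·Cp·ΔT = 23.41 × 2.30 × (-41.7 − -58.4) = 899.18 kJ/s
Heating duty = 3237 MJ/h

Q = 3240 MJ/h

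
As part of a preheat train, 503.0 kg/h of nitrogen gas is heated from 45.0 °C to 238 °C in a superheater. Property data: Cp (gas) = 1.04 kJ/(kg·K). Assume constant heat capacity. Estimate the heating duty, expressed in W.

Q = 28000 W

Q = ṁ·Cp·ΔT = 503.0 × 1.04 × (238 − 45.0) = 100960 kJ/h
Converting: 100960 / 3600 s = 28.045 kW
Heating duty = 28045 W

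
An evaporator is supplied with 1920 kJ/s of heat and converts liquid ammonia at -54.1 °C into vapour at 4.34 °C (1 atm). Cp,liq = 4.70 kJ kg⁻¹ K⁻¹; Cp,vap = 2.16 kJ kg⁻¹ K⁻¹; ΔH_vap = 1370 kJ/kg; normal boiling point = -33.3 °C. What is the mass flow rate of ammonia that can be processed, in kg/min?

Δh = 4.70×(-33.3−-54.1) + 1370 + 2.16×(4.34−-33.3) = 1549.1 kJ/kg
Q = 1920 kJ/s = 1920 kJ/s = 115200 kJ/min
ṁ = Q/Δh = 115200 / 1549.1 = 74.368 kg/min

ṁ = 74.4 kg/min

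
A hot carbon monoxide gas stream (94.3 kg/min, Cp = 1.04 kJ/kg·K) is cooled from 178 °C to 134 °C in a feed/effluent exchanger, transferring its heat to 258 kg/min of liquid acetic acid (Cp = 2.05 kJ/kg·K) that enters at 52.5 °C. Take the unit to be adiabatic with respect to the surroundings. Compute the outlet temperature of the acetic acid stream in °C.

Heat released by hot stream: Q = 94.3 × 1.04 × (178 − 134) = 4315.2 kJ/min
Energy balance on cold side (adiabatic exchanger): Q = ṁ_c·Cp_c·(T_c,out − T_c,in)
T_c,out = 52.5 + 4315.2/(258 × 2.05) = 60.659 °C

T_c,out = 60.7 °C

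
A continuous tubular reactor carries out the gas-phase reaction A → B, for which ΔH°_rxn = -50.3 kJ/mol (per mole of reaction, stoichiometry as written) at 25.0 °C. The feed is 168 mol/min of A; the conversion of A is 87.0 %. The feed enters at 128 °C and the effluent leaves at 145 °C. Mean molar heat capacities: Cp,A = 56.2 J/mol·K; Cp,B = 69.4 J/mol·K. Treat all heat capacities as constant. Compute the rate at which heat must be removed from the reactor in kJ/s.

Q_out = 116 kJ/s

Extent of reaction ξ = 0.870 × 168 = 146.16 mol/min
Reaction term: ξ·ΔH°_rxn = 146.16 × -50.3 = -7351.8 kJ/min
Sensible, feed 128→25 °C: -972.48 kJ/min
Outlet flows (mol/min): A 21.84, B 146.16
Sensible, products 25→145 °C: 1364.5 kJ/min
Q = ΔH = -6959.8 kJ/min = -116 kW
Heat removed = 116 kJ/s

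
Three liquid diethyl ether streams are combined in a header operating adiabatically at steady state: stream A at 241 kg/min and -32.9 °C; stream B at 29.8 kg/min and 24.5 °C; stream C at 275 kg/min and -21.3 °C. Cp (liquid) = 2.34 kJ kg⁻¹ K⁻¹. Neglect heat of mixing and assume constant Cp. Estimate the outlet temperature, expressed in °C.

T_out = -23.9 °C

Adiabatic, steady state ⇒ Σ ṁᵢCp,ᵢ(T_out − Tᵢ) = 0
Σ ṁᵢCp,ᵢTᵢ = 241×2.34×-32.9 + 29.8×2.34×24.5 + 275×2.34×-21.3 = -30552
Σ ṁᵢCp,ᵢ = 241×2.34 + 29.8×2.34 + 275×2.34 = 1277.2
T_out = -30552 / 1277.2 = -23.921 °C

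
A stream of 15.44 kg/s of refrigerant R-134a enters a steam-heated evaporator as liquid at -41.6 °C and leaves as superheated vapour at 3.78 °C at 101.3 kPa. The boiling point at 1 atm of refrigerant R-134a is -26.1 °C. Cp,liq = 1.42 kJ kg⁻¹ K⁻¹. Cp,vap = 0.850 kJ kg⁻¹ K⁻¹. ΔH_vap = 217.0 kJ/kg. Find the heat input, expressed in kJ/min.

Q = 245000 kJ/min

liquid -41.6→-26.1 °C: 22.01 kJ/kg
vaporisation at -26.1 °C: 217 kJ/kg
vapour -26.1→3.78 °C: 25.398 kJ/kg
Δh = 22.01 + 217 + 25.398 = 264.41 kJ/kg
Q = ṁ·Δh = 15.44 kg/s × 264.41 kJ/kg = 4082.5 kJ/s
|Q| = 4082.5 kW = 244950 kJ/min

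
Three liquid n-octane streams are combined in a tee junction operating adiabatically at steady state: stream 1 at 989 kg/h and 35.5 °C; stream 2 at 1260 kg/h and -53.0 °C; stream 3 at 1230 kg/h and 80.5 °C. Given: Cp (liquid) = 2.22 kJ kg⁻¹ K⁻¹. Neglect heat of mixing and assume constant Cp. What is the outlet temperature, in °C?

T_out = 19.4 °C

Energy balance with Q = 0: Σ ṁᵢCp,ᵢ(T_out − Tᵢ) = 0
Σ ṁᵢCp,ᵢTᵢ = 989×2.22×35.5 + 1260×2.22×-53.0 + 1230×2.22×80.5 = 149500
Σ ṁᵢCp,ᵢ = 989×2.22 + 1260×2.22 + 1230×2.22 = 7723.4
T_out = 149500 / 7723.4 = 19.357 °C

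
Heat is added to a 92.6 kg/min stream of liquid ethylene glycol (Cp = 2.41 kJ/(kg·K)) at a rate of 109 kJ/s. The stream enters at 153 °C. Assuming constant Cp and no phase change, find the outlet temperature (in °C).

T_out = 182 °C

Q = 109 kJ/s = 6540 kJ/min
ΔT = Q/(ṁ·Cp) = 6540/(92.6×2.41) = 29.306 K
T_out = 153 + 29.306 = 182.31 °C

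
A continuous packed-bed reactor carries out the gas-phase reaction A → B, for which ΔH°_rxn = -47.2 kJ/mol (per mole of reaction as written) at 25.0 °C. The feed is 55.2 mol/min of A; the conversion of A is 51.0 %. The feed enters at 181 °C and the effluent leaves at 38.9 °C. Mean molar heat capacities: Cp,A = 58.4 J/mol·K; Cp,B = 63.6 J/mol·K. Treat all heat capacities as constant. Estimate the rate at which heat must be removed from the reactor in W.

Extent of reaction ξ = 0.510 × 55.2 = 28.152 mol/min
Reaction term: ξ·ΔH°_rxn = 28.152 × -47.2 = -1328.8 kJ/min
Sensible, feed 181→25 °C: -502.89 kJ/min
Outlet flows (mol/min): A 27.048, B 28.152
Sensible, products 25→38.9 °C: 46.844 kJ/min
Q = ΔH = -1784.8 kJ/min = -29.747 kW
Heat removed = 29747 W

Q_out = 29700 W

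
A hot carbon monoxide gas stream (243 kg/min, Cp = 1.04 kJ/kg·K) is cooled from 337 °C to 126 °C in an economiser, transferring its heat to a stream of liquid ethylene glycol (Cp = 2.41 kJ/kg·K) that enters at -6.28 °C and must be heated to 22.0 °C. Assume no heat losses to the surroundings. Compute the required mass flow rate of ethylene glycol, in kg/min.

Heat released by hot stream: Q = 243 × 1.04 × (337 − 126) = 53324 kJ/min
Energy balance on cold side (adiabatic exchanger): Q = ṁ_c·Cp_c·(T_c,out − T_c,in)
ṁ_c = 53324 / [2.41 × (22.0 − -6.28)] = 782.39 kg/min

ṁ_c = 782 kg/min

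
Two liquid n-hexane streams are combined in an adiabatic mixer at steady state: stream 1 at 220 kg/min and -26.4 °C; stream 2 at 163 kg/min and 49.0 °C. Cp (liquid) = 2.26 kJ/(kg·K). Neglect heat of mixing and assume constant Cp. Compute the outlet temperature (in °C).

T_out = 5.69 °C

Adiabatic, steady state ⇒ Σ ṁᵢCp,ᵢ(T_out − Tᵢ) = 0
T_out = Σ ṁᵢCp,ᵢTᵢ / Σ ṁᵢCp,ᵢ
      = 4924.5 / 865.58 = 5.6893 °C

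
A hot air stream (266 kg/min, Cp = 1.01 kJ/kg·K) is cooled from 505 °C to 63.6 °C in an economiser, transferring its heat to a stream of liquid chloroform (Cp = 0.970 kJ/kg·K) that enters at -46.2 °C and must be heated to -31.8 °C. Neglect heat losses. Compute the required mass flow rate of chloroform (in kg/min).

Heat released by hot stream: Q = 266 × 1.01 × (505 − 63.6) = 118590 kJ/min
Energy balance on cold side (adiabatic exchanger): Q = ṁ_c·Cp_c·(T_c,out − T_c,in)
ṁ_c = 118590 / [0.970 × (-31.8 − -46.2)] = 8489.9 kg/min

ṁ_c = 8490 kg/min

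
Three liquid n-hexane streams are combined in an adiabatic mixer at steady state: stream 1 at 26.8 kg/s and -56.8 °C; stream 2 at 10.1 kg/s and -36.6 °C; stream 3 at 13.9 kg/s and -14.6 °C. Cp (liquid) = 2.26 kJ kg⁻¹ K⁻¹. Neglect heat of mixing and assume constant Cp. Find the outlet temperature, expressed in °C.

T_out = -41.2 °C

Adiabatic, steady state ⇒ Σ ṁᵢCp,ᵢ(T_out − Tᵢ) = 0
Σ ṁᵢCp,ᵢTᵢ = 26.8×2.26×-56.8 + 10.1×2.26×-36.6 + 13.9×2.26×-14.6 = -4734.3
Σ ṁᵢCp,ᵢ = 26.8×2.26 + 10.1×2.26 + 13.9×2.26 = 114.81
T_out = -4734.3 / 114.81 = -41.237 °C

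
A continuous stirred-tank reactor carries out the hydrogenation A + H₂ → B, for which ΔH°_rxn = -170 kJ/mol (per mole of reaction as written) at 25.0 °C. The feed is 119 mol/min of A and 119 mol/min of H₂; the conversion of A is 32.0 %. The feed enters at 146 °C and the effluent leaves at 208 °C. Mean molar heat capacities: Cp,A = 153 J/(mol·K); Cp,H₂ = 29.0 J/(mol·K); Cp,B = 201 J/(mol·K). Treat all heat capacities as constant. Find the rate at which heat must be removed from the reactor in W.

Extent of reaction ξ = 0.320 × 119 = 38.08 mol/min
Reaction term: ξ·ΔH°_rxn = 38.08 × -170 = -6473.6 kJ/min
Sensible, feed 146→25 °C: -2620.6 kJ/min
Outlet flows (mol/min): A 80.92, H₂ 80.92, B 38.08
Sensible, products 25→208 °C: 4095.8 kJ/min
Q = ΔH = -4998.4 kJ/min = -83.307 kW
Heat removed = 83307 W

Q_out = 83300 W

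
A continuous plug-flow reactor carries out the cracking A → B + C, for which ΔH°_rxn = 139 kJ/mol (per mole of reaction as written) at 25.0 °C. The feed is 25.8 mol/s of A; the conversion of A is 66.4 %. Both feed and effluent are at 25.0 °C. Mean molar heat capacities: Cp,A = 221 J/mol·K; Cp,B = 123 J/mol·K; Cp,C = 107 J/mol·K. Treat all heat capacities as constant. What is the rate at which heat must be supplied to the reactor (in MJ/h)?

Q_in = 8570 MJ/h

Extent of reaction ξ = 0.664 × 25.8 = 17.131 mol/s
Reaction term: ξ·ΔH°_rxn = 17.131 × 139 = 2381.2 kJ/s
Q = ΔH = 2381.2 kJ/s = 2381.2 kW
Heat supplied = 8572.5 MJ/h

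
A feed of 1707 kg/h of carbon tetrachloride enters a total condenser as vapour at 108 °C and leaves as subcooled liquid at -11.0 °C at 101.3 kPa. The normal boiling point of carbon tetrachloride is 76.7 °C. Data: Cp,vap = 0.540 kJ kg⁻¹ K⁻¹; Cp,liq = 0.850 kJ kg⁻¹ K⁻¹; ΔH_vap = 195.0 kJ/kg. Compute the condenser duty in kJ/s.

vapour 108→76.7 °C: -16.902 kJ/kg
condensation at 76.7 °C: -195 kJ/kg
liquid 76.7→-11.0 °C: -74.545 kJ/kg
Δh = -16.902 + -195 + -74.545 = -286.45 kJ/kg
Q = ṁ·Δh = 1707 kg/h × -286.45 kJ/kg = -488970 kJ/h
|Q| = 135.82 kW

Q_c = 136 kJ/s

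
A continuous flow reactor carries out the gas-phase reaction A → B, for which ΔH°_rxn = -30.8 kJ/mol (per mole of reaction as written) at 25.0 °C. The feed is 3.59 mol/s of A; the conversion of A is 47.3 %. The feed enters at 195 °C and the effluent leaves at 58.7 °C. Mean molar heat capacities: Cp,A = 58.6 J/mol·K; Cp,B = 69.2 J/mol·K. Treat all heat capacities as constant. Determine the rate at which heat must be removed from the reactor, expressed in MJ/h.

Extent of reaction ξ = 0.473 × 3.59 = 1.6981 mol/s
Reaction term: ξ·ΔH°_rxn = 1.6981 × -30.8 = -52.301 kJ/s
Sensible, feed 195→25 °C: -35.764 kJ/s
Outlet flows (mol/s): A 1.8919, B 1.6981
Sensible, products 25→58.7 °C: 7.6962 kJ/s
Q = ΔH = -80.368 kJ/s = -80.368 kW
Heat removed = 289.32 MJ/h

Q_out = 289 MJ/h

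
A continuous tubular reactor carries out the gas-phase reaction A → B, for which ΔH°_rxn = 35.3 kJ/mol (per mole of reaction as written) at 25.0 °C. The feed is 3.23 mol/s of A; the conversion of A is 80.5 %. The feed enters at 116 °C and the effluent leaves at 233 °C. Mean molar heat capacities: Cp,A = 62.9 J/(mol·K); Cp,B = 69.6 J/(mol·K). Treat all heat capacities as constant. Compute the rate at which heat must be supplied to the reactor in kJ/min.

Q_in = 7150 kJ/min

Extent of reaction ξ = 0.805 × 3.23 = 2.6002 mol/s
Reaction term: ξ·ΔH°_rxn = 2.6002 × 35.3 = 91.785 kJ/s
Sensible, feed 116→25 °C: -18.488 kJ/s
Outlet flows (mol/s): A 0.62985, B 2.6002
Sensible, products 25→233 °C: 45.882 kJ/s
Q = ΔH = 119.18 kJ/s = 119.18 kW
Heat supplied = 7150.8 kJ/min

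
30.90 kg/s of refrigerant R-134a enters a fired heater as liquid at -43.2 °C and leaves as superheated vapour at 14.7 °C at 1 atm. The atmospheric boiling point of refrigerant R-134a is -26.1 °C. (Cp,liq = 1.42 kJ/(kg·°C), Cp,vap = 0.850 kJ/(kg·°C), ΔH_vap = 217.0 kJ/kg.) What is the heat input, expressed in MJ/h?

liquid -43.2→-26.1 °C: 24.282 kJ/kg
vaporisation at -26.1 °C: 217 kJ/kg
vapour -26.1→14.7 °C: 34.68 kJ/kg
Δh = 24.282 + 217 + 34.68 = 275.96 kJ/kg
Q = ṁ·Δh = 30.90 kg/s × 275.96 kJ/kg = 8527.2 kJ/s
|Q| = 8527.2 kW = 30698 MJ/h

Q = 30700 MJ/h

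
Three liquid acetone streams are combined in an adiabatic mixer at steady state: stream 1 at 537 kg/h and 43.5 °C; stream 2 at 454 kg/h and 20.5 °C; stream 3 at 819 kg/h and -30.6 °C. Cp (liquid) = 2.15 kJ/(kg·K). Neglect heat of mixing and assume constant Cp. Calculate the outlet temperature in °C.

T_out = 4.20 °C

Adiabatic, steady state ⇒ Σ ṁᵢCp,ᵢ(T_out − Tᵢ) = 0
T_out = Σ ṁᵢCp,ᵢTᵢ / Σ ṁᵢCp,ᵢ
      = 16351 / 3891.5 = 4.2017 °C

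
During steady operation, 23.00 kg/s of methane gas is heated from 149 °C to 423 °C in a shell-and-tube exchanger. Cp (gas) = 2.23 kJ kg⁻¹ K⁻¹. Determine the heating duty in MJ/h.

Q = ṁ·Cp·ΔT = 23.00 × 2.23 × (423 − 149) = 14053 kJ/s
Heating duty = 50592 MJ/h

Q = 50600 MJ/h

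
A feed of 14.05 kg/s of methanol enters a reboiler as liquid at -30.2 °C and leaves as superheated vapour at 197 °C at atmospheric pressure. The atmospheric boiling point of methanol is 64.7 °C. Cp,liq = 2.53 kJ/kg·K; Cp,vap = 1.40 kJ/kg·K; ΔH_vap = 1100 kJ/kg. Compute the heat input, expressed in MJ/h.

liquid -30.2→64.7 °C: 240.1 kJ/kg
vaporisation at 64.7 °C: 1100 kJ/kg
vapour 64.7→197 °C: 185.22 kJ/kg
Δh = 240.1 + 1100 + 185.22 = 1525.3 kJ/kg
Q = ṁ·Δh = 14.05 kg/s × 1525.3 kJ/kg = 21431 kJ/s
|Q| = 21431 kW = 77151 MJ/h

Q = 77200 MJ/h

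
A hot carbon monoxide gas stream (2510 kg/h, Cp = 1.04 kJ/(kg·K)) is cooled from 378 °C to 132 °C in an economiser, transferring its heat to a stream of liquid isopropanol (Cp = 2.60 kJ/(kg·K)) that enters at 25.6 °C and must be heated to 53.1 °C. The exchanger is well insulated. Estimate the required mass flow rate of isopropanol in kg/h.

ṁ_c = 8980 kg/h

Heat released by hot stream: Q = 2510 × 1.04 × (378 − 132) = 642160 kJ/h
Energy balance on cold side (adiabatic exchanger): Q = ṁ_c·Cp_c·(T_c,out − T_c,in)
ṁ_c = 642160 / [2.60 × (53.1 − 25.6)] = 8981.2 kg/h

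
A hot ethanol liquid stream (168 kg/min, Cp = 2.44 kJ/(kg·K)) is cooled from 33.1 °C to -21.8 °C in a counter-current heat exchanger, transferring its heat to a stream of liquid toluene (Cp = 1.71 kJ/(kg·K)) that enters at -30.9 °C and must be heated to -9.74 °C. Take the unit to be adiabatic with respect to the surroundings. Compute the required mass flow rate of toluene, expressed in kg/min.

ṁ_c = 622 kg/min

Heat released by hot stream: Q = 168 × 2.44 × (33.1 − -21.8) = 22505 kJ/min
Energy balance on cold side (adiabatic exchanger): Q = ṁ_c·Cp_c·(T_c,out − T_c,in)
ṁ_c = 22505 / [1.71 × (-9.74 − -30.9)] = 621.96 kg/min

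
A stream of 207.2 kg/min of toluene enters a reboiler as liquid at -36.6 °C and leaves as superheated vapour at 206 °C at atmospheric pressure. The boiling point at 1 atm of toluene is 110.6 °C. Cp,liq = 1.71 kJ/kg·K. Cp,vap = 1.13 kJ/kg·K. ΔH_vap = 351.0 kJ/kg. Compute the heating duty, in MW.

Q = 2.45 MW

liquid -36.6→110.6 °C: 251.71 kJ/kg
vaporisation at 110.6 °C: 351 kJ/kg
vapour 110.6→206 °C: 107.8 kJ/kg
Δh = 251.71 + 351 + 107.8 = 710.51 kJ/kg
Q = ṁ·Δh = 207.2 kg/min × 710.51 kJ/kg = 147220 kJ/min
|Q| = 2453.6 kW = 2.4536 MW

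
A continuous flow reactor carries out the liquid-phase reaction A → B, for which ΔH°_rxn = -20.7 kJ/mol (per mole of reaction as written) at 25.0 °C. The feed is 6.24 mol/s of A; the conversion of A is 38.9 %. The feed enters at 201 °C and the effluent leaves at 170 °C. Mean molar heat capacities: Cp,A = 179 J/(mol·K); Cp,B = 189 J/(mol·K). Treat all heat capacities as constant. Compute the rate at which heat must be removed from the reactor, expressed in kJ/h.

Q_out = 293000 kJ/h

Extent of reaction ξ = 0.389 × 6.24 = 2.4274 mol/s
Reaction term: ξ·ΔH°_rxn = 2.4274 × -20.7 = -50.246 kJ/s
Sensible, feed 201→25 °C: -196.58 kJ/s
Outlet flows (mol/s): A 3.8126, B 2.4274
Sensible, products 25→170 °C: 165.48 kJ/s
Q = ΔH = -81.352 kJ/s = -81.352 kW
Heat removed = 292870 kJ/h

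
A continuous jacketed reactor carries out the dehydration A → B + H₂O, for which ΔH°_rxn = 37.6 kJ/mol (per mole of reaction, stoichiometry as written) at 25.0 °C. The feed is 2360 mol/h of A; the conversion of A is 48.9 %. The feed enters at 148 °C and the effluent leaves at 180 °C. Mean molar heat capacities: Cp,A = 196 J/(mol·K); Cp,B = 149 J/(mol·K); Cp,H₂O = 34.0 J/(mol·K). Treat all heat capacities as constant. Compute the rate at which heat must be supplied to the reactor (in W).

Q_in = 15500 W

Extent of reaction ξ = 0.489 × 2360 = 1154 mol/h
Reaction term: ξ·ΔH°_rxn = 1154 × 37.6 = 43392 kJ/h
Sensible, feed 148→25 °C: -56895 kJ/h
Outlet flows (mol/h): A 1206, B 1154, H₂O 1154
Sensible, products 25→180 °C: 69371 kJ/h
Q = ΔH = 55868 kJ/h = 15.519 kW
Heat supplied = 15519 W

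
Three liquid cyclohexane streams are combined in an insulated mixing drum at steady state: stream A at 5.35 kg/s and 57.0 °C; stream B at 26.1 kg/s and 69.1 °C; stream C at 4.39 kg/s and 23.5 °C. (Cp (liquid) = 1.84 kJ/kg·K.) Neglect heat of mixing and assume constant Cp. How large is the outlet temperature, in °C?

Adiabatic, steady state ⇒ Σ ṁᵢCp,ᵢ(T_out − Tᵢ) = 0
Σ ṁᵢCp,ᵢTᵢ = 5.35×1.84×57.0 + 26.1×1.84×69.1 + 4.39×1.84×23.5 = 4069.4
Σ ṁᵢCp,ᵢ = 5.35×1.84 + 26.1×1.84 + 4.39×1.84 = 65.946
T_out = 4069.4 / 65.946 = 61.708 °C

T_out = 61.7 °C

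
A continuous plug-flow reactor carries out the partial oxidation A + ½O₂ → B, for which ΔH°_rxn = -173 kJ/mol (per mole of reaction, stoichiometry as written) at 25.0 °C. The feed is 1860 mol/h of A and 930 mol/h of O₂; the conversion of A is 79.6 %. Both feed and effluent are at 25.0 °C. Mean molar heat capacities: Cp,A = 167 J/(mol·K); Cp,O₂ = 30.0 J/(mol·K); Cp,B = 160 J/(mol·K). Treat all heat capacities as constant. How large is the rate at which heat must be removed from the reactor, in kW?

Q_out = 71.1 kW

Extent of reaction ξ = 0.796 × 1860 = 1480.6 mol/h
Reaction term: ξ·ΔH°_rxn = 1480.6 × -173 = -256140 kJ/h
Q = ΔH = -256140 kJ/h = -71.149 kW
Heat removed = 71.149 kW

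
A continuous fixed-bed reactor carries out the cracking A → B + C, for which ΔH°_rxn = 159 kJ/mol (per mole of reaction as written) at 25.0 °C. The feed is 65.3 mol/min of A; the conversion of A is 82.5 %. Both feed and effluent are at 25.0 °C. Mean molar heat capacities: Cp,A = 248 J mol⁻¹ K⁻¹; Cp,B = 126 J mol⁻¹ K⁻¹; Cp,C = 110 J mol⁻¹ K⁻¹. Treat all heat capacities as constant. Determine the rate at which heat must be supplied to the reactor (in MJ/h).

Q_in = 514 MJ/h

Extent of reaction ξ = 0.825 × 65.3 = 53.872 mol/min
Reaction term: ξ·ΔH°_rxn = 53.872 × 159 = 8565.7 kJ/min
Q = ΔH = 8565.7 kJ/min = 142.76 kW
Heat supplied = 513.94 MJ/h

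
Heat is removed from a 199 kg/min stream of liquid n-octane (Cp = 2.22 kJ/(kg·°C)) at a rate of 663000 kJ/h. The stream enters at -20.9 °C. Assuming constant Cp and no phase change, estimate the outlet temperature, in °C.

Q = 663000 kJ/h = 11050 kJ/min
ΔT = Q/(ṁ·Cp) = 11050/(199×2.22) = 25.012 K
T_out = -20.9 − 25.012 = -45.912 °C

T_out = -45.9 °C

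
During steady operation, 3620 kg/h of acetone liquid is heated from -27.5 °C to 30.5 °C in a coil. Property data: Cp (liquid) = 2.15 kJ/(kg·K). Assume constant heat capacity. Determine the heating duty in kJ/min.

Q = ṁ·Cp·ΔT = 3620 × 2.15 × (30.5 − -27.5) = 451410 kJ/h
Converting: 451410 / 3600 s = 125.39 kW
Heating duty = 7523.6 kJ/min

Q = 7520 kJ/min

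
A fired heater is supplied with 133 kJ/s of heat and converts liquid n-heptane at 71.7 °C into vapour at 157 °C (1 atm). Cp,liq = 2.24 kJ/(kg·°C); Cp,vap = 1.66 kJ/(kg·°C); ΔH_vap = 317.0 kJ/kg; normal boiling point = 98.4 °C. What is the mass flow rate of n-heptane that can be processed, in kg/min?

ṁ = 16.8 kg/min

Δh = 2.24×(98.4−71.7) + 317.0 + 1.66×(157−98.4) = 474.08 kJ/kg
Q = 133 kJ/s = 133 kJ/s = 7980 kJ/min
ṁ = Q/Δh = 7980 / 474.08 = 16.832 kg/min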